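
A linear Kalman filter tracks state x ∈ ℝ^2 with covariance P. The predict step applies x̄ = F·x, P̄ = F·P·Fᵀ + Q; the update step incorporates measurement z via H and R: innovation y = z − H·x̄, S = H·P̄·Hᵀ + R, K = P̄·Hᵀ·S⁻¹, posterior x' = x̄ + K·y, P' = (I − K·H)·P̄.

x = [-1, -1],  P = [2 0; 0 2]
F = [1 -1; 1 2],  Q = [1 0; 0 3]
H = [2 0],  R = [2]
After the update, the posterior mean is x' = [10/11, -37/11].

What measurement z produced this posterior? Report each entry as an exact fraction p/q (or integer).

x̄ = F·x = [0, -3]
P̄ = F·P·Fᵀ + Q = [5 -2; -2 13]
S = H·P̄·Hᵀ + R = [22]
K = P̄·Hᵀ·S⁻¹ = [5/11; -2/11]
x' − x̄ = [10/11, -4/11] = K·y
y = (KᵀK)⁻¹·Kᵀ·(x' − x̄) = [2]
z = y + H·x̄ = [2] + [0] = [2]

z = [2]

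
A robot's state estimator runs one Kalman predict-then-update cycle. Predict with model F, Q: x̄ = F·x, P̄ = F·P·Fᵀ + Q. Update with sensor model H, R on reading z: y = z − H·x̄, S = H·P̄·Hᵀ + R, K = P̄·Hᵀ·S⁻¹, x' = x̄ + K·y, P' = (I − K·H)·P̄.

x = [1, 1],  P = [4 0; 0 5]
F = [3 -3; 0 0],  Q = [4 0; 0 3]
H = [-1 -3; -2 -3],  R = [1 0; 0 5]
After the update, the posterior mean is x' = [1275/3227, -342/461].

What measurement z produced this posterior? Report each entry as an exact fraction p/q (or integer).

z = [2, 1]

x̄ = F·x = [0, 0]
P̄ = F·P·Fᵀ + Q = [85 0; 0 3]
S = H·P̄·Hᵀ + R = [113 197; 197 372]
K = P̄·Hᵀ·S⁻¹ = [1870/3227 -2465/3227; -225/461 108/461]
x' − x̄ = [1275/3227, -342/461] = K·y
y = (KᵀK)⁻¹·Kᵀ·(x' − x̄) = [2, 1]
z = y + H·x̄ = [2, 1] + [0, 0] = [2, 1]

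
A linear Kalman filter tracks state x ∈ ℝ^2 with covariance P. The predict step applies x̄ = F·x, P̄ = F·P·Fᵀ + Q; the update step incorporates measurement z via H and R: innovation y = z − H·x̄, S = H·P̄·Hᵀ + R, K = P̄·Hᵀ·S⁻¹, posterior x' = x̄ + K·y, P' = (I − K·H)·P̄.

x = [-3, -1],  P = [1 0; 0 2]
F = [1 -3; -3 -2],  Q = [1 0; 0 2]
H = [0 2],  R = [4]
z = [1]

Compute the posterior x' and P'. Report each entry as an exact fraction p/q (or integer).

x̄ = F·x = [0, 11]
P̄ = F·P·Fᵀ + Q = [20 9; 9 19]
y = z − H·x̄ = [-21]
S = H·P̄·Hᵀ + R = [80]
K = P̄·Hᵀ·S⁻¹ = [9/40; 19/40]
x' = x̄ + K·y = [-189/40, 41/40]
P' = (I − K·H)·P̄ = [319/20 9/20; 9/20 19/20]

x' = [-189/40, 41/40]
P' = [319/20 9/20; 9/20 19/20]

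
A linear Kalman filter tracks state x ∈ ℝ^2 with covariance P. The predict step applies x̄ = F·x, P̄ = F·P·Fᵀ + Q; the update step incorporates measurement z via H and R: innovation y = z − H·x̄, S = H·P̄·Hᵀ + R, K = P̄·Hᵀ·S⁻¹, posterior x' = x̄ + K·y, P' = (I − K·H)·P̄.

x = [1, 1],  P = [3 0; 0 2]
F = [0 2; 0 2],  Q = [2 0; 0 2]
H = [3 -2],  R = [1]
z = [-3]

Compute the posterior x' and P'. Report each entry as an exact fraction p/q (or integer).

x' = [0, 10/7]
P' = [22/5 32/5; 32/5 334/35]

x̄ = F·x = [2, 2]
P̄ = F·P·Fᵀ + Q = [10 8; 8 10]
y = z − H·x̄ = [-5]
S = H·P̄·Hᵀ + R = [35]
K = P̄·Hᵀ·S⁻¹ = [2/5; 4/35]
x' = x̄ + K·y = [0, 10/7]
P' = (I − K·H)·P̄ = [22/5 32/5; 32/5 334/35]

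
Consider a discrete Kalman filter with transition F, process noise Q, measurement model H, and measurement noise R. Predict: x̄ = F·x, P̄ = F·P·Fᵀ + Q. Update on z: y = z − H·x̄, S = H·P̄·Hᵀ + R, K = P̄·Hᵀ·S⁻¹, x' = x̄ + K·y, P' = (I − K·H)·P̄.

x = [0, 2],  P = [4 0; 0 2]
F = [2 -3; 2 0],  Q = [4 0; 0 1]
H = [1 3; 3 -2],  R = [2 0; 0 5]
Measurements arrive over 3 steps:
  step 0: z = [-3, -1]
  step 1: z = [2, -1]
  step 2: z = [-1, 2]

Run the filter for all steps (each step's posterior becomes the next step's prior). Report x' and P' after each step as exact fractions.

step 0: x̄ = F·x = [-6, 0]
step 0: P̄ = F·P·Fᵀ + Q = [38 16; 16 17]
step 0: y = z − H·x̄ = [3, 17]
step 0: S = H·P̄·Hᵀ + R = [289 124; 124 223]
step 0: K = P̄·Hᵀ·S⁻¹ = [9010/49071 13034/49071; 13205/49071 -4262/49071]
step 0: x' = x̄ + K·y = [-45818/49071, -32839/49071]
step 0: P' = (I − K·H)·P̄ = [21050/49071 -1010/49071; -1010/49071 9140/49071]
step 1: x̄ = F·x = [6881/49071, -91636/49071]
step 1: P̄ = F·P·Fᵀ + Q = [374864/49071 90260/49071; 90260/49071 133271/49071]
step 1: y = z − H·x̄ = [366169/49071, -252986/49071]
step 1: S = H·P̄·Hᵀ + R = [2214005/49071 956786/49071; 956786/49071 3069095/49071]
step 1: K = P̄·Hᵀ·S⁻¹ = [21973628/119817249 30006256/119817249; 30568477/119817249 -9364228/119817249]
step 1: x' = x̄ + K·y = [8690545/39939083, 17543789/39939083]
step 1: P' = (I − K·H)·P̄ = [48908032/119817249 -1653592/119817249; -1653592/119817249 20930182/119817249]
step 2: x̄ = F·x = [-35250277/39939083, 17381090/39939083]
step 2: P̄ = F·P·Fᵀ + Q = [883115866/119817249 205553680/119817249; 205553680/119817249 315449377/119817249]
step 2: y = z − H·x̄ = [-56832076/39939083, 220391177/39939083]
step 2: S = H·P̄·Hᵀ + R = [5195116837/119817249 2195527096/119817249; 2195527096/119817249 7342282387/119817249]
step 2: K = P̄·Hᵀ·S⁻¹ = [50891407726/278120854047 69565265270/278120854047; 70848293849/278120854047 -21724737026/278120854047]
step 2: x' = x̄ + K·y = [21995741155/92706951349, -33220195104/92706951349]
step 2: P' = (I − K·H)·P̄ = [113367691814/278120854047 -3861625454/278120854047; -3861625454/278120854047 48519404384/278120854047]

step 0: x' = [-45818/49071, -32839/49071], P' = [21050/49071 -1010/49071; -1010/49071 9140/49071]
step 1: x' = [8690545/39939083, 17543789/39939083], P' = [48908032/119817249 -1653592/119817249; -1653592/119817249 20930182/119817249]
step 2: x' = [21995741155/92706951349, -33220195104/92706951349], P' = [113367691814/278120854047 -3861625454/278120854047; -3861625454/278120854047 48519404384/278120854047]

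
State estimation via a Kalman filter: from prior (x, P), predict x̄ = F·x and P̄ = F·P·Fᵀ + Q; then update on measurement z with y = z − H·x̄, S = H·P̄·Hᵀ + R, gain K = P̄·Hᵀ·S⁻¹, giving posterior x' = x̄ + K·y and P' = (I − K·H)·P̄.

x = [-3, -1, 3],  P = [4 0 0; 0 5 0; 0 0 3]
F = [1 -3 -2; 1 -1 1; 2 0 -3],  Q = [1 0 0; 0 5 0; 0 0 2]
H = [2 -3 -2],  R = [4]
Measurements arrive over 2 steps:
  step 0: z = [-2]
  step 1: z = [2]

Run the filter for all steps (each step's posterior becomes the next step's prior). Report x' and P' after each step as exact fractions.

step 0: x' = [-165/19, 600/209, -2540/209], P' = [1079/19 316/19 599/19; 316/19 3024/209 -1014/209; 599/19 -1014/209 8180/209]
step 1: x' = [10531/42413, -1320589/84826, 11483923/508956], P' = [228226/42413 -211422/42413 532603/42413; -211422/42413 3184121/42413 -9944493/84826; 532603/42413 -9944493/84826 95970295/508956]

step 0: x̄ = F·x = [-6, 1, -15]
step 0: P̄ = F·P·Fᵀ + Q = [62 13 26; 13 17 -1; 26 -1 45]
step 0: y = z − H·x̄ = [-17]
step 0: S = H·P̄·Hᵀ + R = [209]
step 0: K = P̄·Hᵀ·S⁻¹ = [3/19; -23/209; -35/209]
step 0: x' = x̄ + K·y = [-165/19, 600/209, -2540/209]
step 0: P' = (I − K·H)·P̄ = [1079/19 316/19 599/19; 316/19 3024/209 -1014/209; 599/19 -1014/209 8180/209]
step 1: x̄ = F·x = [1465/209, -4955/209, 210/11]
step 1: P̄ = F·P·Fᵀ + Q = [12634/209 -14898/209 -173/11; -14898/209 32372/209 -915/11; -173/11 -915/11 2234/11]
step 1: y = z − H·x̄ = [-9397/209]
step 1: S = H·P̄·Hᵀ + R = [508956/209]
step 1: K = P̄·Hᵀ·S⁻¹ = [6378/42413; -15357/84826; -39311/508956]
step 1: x' = x̄ + K·y = [10531/42413, -1320589/84826, 11483923/508956]
step 1: P' = (I − K·H)·P̄ = [228226/42413 -211422/42413 532603/42413; -211422/42413 3184121/42413 -9944493/84826; 532603/42413 -9944493/84826 95970295/508956]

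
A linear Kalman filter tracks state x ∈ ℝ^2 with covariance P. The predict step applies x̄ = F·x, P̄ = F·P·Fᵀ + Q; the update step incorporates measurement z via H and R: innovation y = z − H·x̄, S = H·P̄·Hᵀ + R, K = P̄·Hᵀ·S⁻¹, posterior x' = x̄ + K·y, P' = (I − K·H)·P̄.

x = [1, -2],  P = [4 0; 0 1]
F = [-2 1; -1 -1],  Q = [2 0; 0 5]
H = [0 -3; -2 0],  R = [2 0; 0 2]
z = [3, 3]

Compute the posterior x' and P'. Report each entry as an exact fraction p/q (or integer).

x' = [-4415/2706, -1240/1353]
P' = [1307/2706 7/1353; 7/1353 292/1353]

x̄ = F·x = [-4, 1]
P̄ = F·P·Fᵀ + Q = [19 7; 7 10]
y = z − H·x̄ = [6, -5]
S = H·P̄·Hᵀ + R = [92 42; 42 78]
K = P̄·Hᵀ·S⁻¹ = [-7/902 -1307/2706; -146/451 -7/1353]
x' = x̄ + K·y = [-4415/2706, -1240/1353]
P' = (I − K·H)·P̄ = [1307/2706 7/1353; 7/1353 292/1353]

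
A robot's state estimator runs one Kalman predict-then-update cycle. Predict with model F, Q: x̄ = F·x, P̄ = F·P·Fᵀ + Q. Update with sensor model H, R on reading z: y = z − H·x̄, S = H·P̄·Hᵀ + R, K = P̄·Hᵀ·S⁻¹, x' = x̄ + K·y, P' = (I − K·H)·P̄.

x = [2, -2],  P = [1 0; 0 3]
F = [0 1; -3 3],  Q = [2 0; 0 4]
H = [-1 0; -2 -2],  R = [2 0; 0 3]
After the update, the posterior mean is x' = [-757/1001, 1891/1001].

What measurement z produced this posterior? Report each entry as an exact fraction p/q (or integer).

z = [3, -3]

x̄ = F·x = [-2, -12]
P̄ = F·P·Fᵀ + Q = [5 9; 9 40]
S = H·P̄·Hᵀ + R = [7 28; 28 255]
K = P̄·Hᵀ·S⁻¹ = [-491/1001 -8/143; 449/1001 -62/143]
x' − x̄ = [1245/1001, 13903/1001] = K·y
y = (KᵀK)⁻¹·Kᵀ·(x' − x̄) = [1, -31]
z = y + H·x̄ = [1, -31] + [2, 28] = [3, -3]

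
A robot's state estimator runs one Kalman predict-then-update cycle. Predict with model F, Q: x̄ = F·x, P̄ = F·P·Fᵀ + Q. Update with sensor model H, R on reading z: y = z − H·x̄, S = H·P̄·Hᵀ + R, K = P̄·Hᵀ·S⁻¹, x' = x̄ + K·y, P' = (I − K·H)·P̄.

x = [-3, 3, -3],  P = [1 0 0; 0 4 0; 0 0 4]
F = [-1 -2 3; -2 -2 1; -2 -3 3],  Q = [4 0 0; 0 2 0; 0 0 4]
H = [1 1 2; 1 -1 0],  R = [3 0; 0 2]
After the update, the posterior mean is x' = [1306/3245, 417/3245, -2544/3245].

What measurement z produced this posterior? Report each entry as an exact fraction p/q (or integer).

x̄ = F·x = [-12, -3, -12]
P̄ = F·P·Fᵀ + Q = [57 30 62; 30 26 40; 62 40 80]
S = H·P̄·Hᵀ + R = [874 75; 75 25]
K = P̄·Hᵀ·S⁻¹ = [130/649 7773/16225; 124/649 -6704/16225; 196/649 -422/16225]
x' − x̄ = [40246/3245, 10152/3245, 36396/3245] = K·y
y = (KᵀK)⁻¹·Kᵀ·(x' − x̄) = [38, 10]
z = y + H·x̄ = [38, 10] + [-39, -9] = [-1, 1]

z = [-1, 1]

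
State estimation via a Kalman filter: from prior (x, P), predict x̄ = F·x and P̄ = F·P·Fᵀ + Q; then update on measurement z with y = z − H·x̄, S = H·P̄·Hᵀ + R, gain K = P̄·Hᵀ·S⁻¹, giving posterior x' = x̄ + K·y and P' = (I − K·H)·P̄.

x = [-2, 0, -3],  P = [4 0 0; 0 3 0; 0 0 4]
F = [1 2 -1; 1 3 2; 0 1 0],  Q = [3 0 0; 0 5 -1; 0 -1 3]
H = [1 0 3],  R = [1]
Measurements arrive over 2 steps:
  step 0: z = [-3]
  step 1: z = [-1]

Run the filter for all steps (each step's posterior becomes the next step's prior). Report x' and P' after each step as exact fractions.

step 0: x̄ = F·x = [1, -8, 0]
step 0: P̄ = F·P·Fᵀ + Q = [23 14 6; 14 52 8; 6 8 6]
step 0: y = z − H·x̄ = [-4]
step 0: S = H·P̄·Hᵀ + R = [114]
step 0: K = P̄·Hᵀ·S⁻¹ = [41/114; 1/3; 4/19]
step 0: x' = x̄ + K·y = [-25/57, -28/3, -16/19]
step 0: P' = (I − K·H)·P̄ = [941/114 1/3 -50/19; 1/3 118/3 0; -50/19 0 18/19]
step 1: x̄ = F·x = [-347/19, -1717/57, -28/3]
step 1: P̄ = F·P·Fᵀ + Q = [6693/38 9173/38 79; 9173/38 41327/114 352/3; 79 352/3 127/3]
step 1: y = z − H·x̄ = [860/19]
step 1: S = H·P̄·Hᵀ + R = [39221/38]
step 1: K = P̄·Hᵀ·S⁻¹ = [15699/39221; 22549/39221; 7828/39221]
step 1: x' = x̄ + K·y = [-5713/39221, -482423/117663, -35228/117663]
step 1: P' = (I − K·H)·P̄ = [422304/39221 152039/39221 -135535/39221; 152039/39221 2513528/117663 -129490/117663; -135535/39221 -129490/117663 143363/117663]

step 0: x' = [-25/57, -28/3, -16/19], P' = [941/114 1/3 -50/19; 1/3 118/3 0; -50/19 0 18/19]
step 1: x' = [-5713/39221, -482423/117663, -35228/117663], P' = [422304/39221 152039/39221 -135535/39221; 152039/39221 2513528/117663 -129490/117663; -135535/39221 -129490/117663 143363/117663]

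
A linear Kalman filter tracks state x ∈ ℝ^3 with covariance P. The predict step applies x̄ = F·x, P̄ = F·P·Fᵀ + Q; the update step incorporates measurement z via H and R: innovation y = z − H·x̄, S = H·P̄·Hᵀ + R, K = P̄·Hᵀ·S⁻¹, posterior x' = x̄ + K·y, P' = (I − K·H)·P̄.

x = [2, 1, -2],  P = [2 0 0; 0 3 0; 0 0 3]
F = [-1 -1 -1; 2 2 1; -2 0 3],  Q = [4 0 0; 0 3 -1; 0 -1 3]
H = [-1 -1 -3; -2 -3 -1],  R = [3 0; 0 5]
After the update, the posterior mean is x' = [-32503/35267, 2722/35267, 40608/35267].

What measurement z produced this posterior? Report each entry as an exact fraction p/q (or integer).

x̄ = F·x = [-1, 4, -10]
P̄ = F·P·Fᵀ + Q = [12 -13 -5; -13 26 0; -5 0 38]
S = H·P̄·Hᵀ + R = [327 116; 116 149]
K = P̄·Hᵀ·S⁻¹ = [64/35267 4684/35267; 4095/35267 -15496/35267; -12993/35267 3488/35267]
x' − x̄ = [2764/35267, -138346/35267, 393278/35267] = K·y
y = (KᵀK)⁻¹·Kᵀ·(x' − x̄) = [-30, 1]
z = y + H·x̄ = [-30, 1] + [27, 0] = [-3, 1]

z = [-3, 1]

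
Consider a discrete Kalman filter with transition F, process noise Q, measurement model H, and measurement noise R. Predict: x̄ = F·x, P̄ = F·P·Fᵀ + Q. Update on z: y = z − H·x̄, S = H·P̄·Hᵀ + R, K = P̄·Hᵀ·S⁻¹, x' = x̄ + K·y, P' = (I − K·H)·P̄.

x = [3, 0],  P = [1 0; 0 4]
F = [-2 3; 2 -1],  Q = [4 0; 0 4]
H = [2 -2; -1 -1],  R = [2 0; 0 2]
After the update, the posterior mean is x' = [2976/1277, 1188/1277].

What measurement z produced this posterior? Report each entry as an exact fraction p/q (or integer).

x̄ = F·x = [-6, 6]
P̄ = F·P·Fᵀ + Q = [44 -16; -16 12]
S = H·P̄·Hᵀ + R = [354 -64; -64 26]
K = P̄·Hᵀ·S⁻¹ = [332/1277 -558/1277; -300/1277 -542/1277]
x' − x̄ = [10638/1277, -6474/1277] = K·y
y = (KᵀK)⁻¹·Kᵀ·(x' − x̄) = [27, -3]
z = y + H·x̄ = [27, -3] + [-24, 0] = [3, -3]

z = [3, -3]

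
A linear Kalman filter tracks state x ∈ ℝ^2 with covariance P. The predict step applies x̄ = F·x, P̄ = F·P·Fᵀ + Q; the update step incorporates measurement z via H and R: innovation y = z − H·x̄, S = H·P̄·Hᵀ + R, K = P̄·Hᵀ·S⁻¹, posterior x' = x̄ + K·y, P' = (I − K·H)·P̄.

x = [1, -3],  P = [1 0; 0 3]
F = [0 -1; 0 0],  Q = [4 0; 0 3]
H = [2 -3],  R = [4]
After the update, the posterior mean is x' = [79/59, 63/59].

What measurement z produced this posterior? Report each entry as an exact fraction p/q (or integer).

x̄ = F·x = [3, 0]
P̄ = F·P·Fᵀ + Q = [7 0; 0 3]
S = H·P̄·Hᵀ + R = [59]
K = P̄·Hᵀ·S⁻¹ = [14/59; -9/59]
x' − x̄ = [-98/59, 63/59] = K·y
y = (KᵀK)⁻¹·Kᵀ·(x' − x̄) = [-7]
z = y + H·x̄ = [-7] + [6] = [-1]

z = [-1]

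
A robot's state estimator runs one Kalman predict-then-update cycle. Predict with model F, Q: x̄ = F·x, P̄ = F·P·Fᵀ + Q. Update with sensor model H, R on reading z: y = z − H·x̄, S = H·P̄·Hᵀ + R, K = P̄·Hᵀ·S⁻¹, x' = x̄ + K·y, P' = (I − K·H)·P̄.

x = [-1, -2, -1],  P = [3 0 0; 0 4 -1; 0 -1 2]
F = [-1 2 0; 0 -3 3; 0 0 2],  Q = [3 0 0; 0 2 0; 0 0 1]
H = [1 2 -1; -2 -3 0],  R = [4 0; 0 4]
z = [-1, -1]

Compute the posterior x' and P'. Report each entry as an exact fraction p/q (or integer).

x̄ = F·x = [-3, 3, -2]
P̄ = F·P·Fᵀ + Q = [22 -30 -4; -30 74 18; -4 18 9]
y = z − H·x̄ = [-6, 2]
S = H·P̄·Hᵀ + R = [147 -232; -232 398]
K = P̄·Hᵀ·S⁻¹ = [-1430/2341 -563/2341; 1108/2341 -307/2341; -759/2341 -713/2341]
x' = x̄ + K·y = [431/2341, -239/2341, -1554/2341]
P' = (I − K·H)·P̄ = [28780/2341 -18436/2341 -2372/2341; -18436/2341 12700/2341 2532/2341; -2372/2341 2532/2341 5728/2341]

x' = [431/2341, -239/2341, -1554/2341]
P' = [28780/2341 -18436/2341 -2372/2341; -18436/2341 12700/2341 2532/2341; -2372/2341 2532/2341 5728/2341]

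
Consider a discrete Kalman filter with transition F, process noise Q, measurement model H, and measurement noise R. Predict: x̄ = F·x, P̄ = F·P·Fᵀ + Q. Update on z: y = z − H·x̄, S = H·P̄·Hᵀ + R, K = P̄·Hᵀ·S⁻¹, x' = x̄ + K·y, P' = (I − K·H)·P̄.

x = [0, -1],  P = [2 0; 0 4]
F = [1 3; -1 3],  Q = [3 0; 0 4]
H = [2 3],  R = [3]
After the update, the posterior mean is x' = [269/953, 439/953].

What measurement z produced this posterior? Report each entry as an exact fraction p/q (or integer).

z = [2]

x̄ = F·x = [-3, -3]
P̄ = F·P·Fᵀ + Q = [41 34; 34 42]
S = H·P̄·Hᵀ + R = [953]
K = P̄·Hᵀ·S⁻¹ = [184/953; 194/953]
x' − x̄ = [3128/953, 3298/953] = K·y
y = (KᵀK)⁻¹·Kᵀ·(x' − x̄) = [17]
z = y + H·x̄ = [17] + [-15] = [2]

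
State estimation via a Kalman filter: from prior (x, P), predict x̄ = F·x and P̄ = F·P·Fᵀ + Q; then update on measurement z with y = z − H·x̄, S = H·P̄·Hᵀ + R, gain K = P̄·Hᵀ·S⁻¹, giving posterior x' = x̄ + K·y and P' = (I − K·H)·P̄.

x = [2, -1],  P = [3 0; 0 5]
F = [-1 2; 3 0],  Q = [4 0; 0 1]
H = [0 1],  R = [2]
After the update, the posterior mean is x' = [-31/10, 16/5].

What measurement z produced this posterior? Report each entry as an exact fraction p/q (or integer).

x̄ = F·x = [-4, 6]
P̄ = F·P·Fᵀ + Q = [27 -9; -9 28]
S = H·P̄·Hᵀ + R = [30]
K = P̄·Hᵀ·S⁻¹ = [-3/10; 14/15]
x' − x̄ = [9/10, -14/5] = K·y
y = (KᵀK)⁻¹·Kᵀ·(x' − x̄) = [-3]
z = y + H·x̄ = [-3] + [6] = [3]

z = [3]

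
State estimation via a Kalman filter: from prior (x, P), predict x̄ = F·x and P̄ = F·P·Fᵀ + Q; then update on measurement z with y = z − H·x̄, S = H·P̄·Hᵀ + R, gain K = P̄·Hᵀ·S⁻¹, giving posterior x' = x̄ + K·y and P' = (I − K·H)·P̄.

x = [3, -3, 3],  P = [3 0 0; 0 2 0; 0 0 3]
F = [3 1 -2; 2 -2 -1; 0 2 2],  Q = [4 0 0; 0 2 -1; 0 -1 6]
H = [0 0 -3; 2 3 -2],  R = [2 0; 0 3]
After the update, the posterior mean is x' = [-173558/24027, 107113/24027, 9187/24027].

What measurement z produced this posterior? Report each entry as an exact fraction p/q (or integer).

z = [-1, -2]

x̄ = F·x = [0, 9, 0]
P̄ = F·P·Fᵀ + Q = [45 20 -8; 20 25 -15; -8 -15 26]
S = H·P̄·Hᵀ + R = [236 339; 339 996]
K = P̄·Hᵀ·S⁻¹ = [-2158/8009 6208/24027; -289/8009 3793/24027; -13127/40045 -226/120135]
x' − x̄ = [-173558/24027, -109130/24027, 9187/24027] = K·y
y = (KᵀK)⁻¹·Kᵀ·(x' − x̄) = [-1, -29]
z = y + H·x̄ = [-1, -29] + [0, 27] = [-1, -2]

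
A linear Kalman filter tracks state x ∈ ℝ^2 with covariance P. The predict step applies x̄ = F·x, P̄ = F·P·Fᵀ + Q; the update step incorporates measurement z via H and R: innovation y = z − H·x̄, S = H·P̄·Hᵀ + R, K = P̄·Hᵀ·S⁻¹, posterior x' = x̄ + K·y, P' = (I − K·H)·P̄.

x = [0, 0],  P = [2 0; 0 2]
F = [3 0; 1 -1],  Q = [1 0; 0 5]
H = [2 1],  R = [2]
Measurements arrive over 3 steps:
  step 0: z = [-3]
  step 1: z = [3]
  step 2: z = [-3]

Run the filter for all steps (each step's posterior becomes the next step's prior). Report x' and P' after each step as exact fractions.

step 0: x' = [-44/37, -21/37], P' = [173/111 -86/37; -86/37 186/37]
step 1: x' = [159/6934, 9645/3467], P' = [15353/13868 -5362/3467; -5362/3467 12918/3467]
step 2: x' = [-70458/1256789, -3618951/1256789], P' = [1390542/1256789 -1952098/1256789; -1952098/1256789 4704330/1256789]

step 0: x̄ = F·x = [0, 0]
step 0: P̄ = F·P·Fᵀ + Q = [19 6; 6 9]
step 0: y = z − H·x̄ = [-3]
step 0: S = H·P̄·Hᵀ + R = [111]
step 0: K = P̄·Hᵀ·S⁻¹ = [44/111; 7/37]
step 0: x' = x̄ + K·y = [-44/37, -21/37]
step 0: P' = (I − K·H)·P̄ = [173/111 -86/37; -86/37 186/37]
step 1: x̄ = F·x = [-132/37, -23/37]
step 1: P̄ = F·P·Fᵀ + Q = [556/37 431/37; 431/37 1802/111]
step 1: y = z − H·x̄ = [398/37]
step 1: S = H·P̄·Hᵀ + R = [13868/111]
step 1: K = P̄·Hᵀ·S⁻¹ = [4629/13868; 1097/3467]
step 1: x' = x̄ + K·y = [159/6934, 9645/3467]
step 1: P' = (I − K·H)·P̄ = [15353/13868 -5362/3467; -5362/3467 12918/3467]
step 2: x̄ = F·x = [477/6934, -19131/6934]
step 2: P̄ = F·P·Fᵀ + Q = [152045/13868 110403/13868; 110403/13868 179261/13868]
step 2: y = z − H·x̄ = [-2625/6934]
step 2: S = H·P̄·Hᵀ + R = [1256789/13868]
step 2: K = P̄·Hᵀ·S⁻¹ = [414493/1256789; 400067/1256789]
step 2: x' = x̄ + K·y = [-70458/1256789, -3618951/1256789]
step 2: P' = (I − K·H)·P̄ = [1390542/1256789 -1952098/1256789; -1952098/1256789 4704330/1256789]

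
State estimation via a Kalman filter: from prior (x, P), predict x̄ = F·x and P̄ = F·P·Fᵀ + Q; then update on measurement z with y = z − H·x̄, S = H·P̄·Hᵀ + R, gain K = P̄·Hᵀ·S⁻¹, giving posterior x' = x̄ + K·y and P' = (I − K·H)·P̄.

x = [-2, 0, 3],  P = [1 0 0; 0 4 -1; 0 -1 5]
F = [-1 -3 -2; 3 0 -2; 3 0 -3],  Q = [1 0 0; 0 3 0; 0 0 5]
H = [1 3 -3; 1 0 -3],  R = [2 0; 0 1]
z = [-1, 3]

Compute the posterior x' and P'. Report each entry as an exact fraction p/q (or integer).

x̄ = F·x = [-4, -12, -15]
P̄ = F·P·Fᵀ + Q = [46 11 18; 11 32 39; 18 39 59]
y = z − H·x̄ = [-6, -38]
S = H·P̄·Hᵀ + R = [123 151; 151 470]
K = P̄·Hᵀ·S⁻¹ = [12958/35009 -4759/35009; 11306/35009 -11528/35009; 4269/35009 -13215/35009]
x' = x̄ + K·y = [-36942/35009, -49880/35009, -48579/35009]
P' = (I − K·H)·P̄ = [1248392/35009 10225/35009 417717/35009; 10225/35009 11380/35009 7251/35009; 417717/35009 7251/35009 143644/35009]

x' = [-36942/35009, -49880/35009, -48579/35009]
P' = [1248392/35009 10225/35009 417717/35009; 10225/35009 11380/35009 7251/35009; 417717/35009 7251/35009 143644/35009]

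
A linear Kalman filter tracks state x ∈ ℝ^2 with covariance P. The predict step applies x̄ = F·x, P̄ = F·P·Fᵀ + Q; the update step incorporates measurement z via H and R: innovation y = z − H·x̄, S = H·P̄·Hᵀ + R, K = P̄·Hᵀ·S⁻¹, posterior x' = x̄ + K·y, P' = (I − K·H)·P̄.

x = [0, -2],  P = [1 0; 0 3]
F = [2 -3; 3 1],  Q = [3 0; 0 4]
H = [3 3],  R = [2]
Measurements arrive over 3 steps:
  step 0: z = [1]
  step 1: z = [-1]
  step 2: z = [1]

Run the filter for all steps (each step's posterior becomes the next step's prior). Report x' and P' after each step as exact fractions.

step 0: x' = [1365/398, -1225/398], P' = [4883/398 -4821/398; -4821/398 4847/398]
step 1: x' = [-1444620/2166817, 741163/2166817], P' = [6345304/2166817 -6003894/2166817; -6003894/2166817 6143822/2166817]
step 2: x' = [1876826316/2870415017, -938876707/2870415017], P' = [8262045656/2870415017 -7820264838/2870415017; -7820264838/2870415017 8015390994/2870415017]

step 0: x̄ = F·x = [6, -2]
step 0: P̄ = F·P·Fᵀ + Q = [34 -3; -3 16]
step 0: y = z − H·x̄ = [-11]
step 0: S = H·P̄·Hᵀ + R = [398]
step 0: K = P̄·Hᵀ·S⁻¹ = [93/398; 39/398]
step 0: x' = x̄ + K·y = [1365/398, -1225/398]
step 0: P' = (I − K·H)·P̄ = [4883/398 -4821/398; -4821/398 4847/398]
step 1: x̄ = F·x = [6405/398, 1435/199]
step 1: P̄ = F·P·Fᵀ + Q = [122201/398 24252/199; 24252/199 10730/199]
step 1: y = z − H·x̄ = [-28223/398]
step 1: S = H·P̄·Hᵀ + R = [2166817/398]
step 1: K = P̄·Hᵀ·S⁻¹ = [512115/2166817; 209892/2166817]
step 1: x' = x̄ + K·y = [-1444620/2166817, 741163/2166817]
step 1: P' = (I − K·H)·P̄ = [6345304/2166817 -6003894/2166817; -6003894/2166817 6143822/2166817]
step 2: x̄ = F·x = [-269091/114043, -3592697/2166817]
step 2: P̄ = F·P·Fᵀ + Q = [8380147/114043 3245664/114043; 3245664/114043 35895462/2166817]
step 2: y = z − H·x̄ = [28283095/2166817]
step 2: S = H·P̄·Hᵀ + R = [2870415017/2166817]
step 2: K = P̄·Hᵀ·S⁻¹ = [662671227/2870415017; 292689234/2870415017]
step 2: x' = x̄ + K·y = [1876826316/2870415017, -938876707/2870415017]
step 2: P' = (I − K·H)·P̄ = [8262045656/2870415017 -7820264838/2870415017; -7820264838/2870415017 8015390994/2870415017]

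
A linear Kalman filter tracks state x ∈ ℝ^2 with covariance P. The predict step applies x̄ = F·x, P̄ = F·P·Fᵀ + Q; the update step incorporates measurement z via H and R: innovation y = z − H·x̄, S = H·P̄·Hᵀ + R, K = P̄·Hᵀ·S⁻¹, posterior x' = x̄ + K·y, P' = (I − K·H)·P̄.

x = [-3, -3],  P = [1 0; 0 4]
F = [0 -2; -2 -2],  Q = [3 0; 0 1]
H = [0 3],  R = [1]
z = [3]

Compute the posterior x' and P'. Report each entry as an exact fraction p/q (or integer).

x' = [-222/95, 201/190]
P' = [653/95 8/95; 8/95 21/190]

x̄ = F·x = [6, 12]
P̄ = F·P·Fᵀ + Q = [19 16; 16 21]
y = z − H·x̄ = [-33]
S = H·P̄·Hᵀ + R = [190]
K = P̄·Hᵀ·S⁻¹ = [24/95; 63/190]
x' = x̄ + K·y = [-222/95, 201/190]
P' = (I − K·H)·P̄ = [653/95 8/95; 8/95 21/190]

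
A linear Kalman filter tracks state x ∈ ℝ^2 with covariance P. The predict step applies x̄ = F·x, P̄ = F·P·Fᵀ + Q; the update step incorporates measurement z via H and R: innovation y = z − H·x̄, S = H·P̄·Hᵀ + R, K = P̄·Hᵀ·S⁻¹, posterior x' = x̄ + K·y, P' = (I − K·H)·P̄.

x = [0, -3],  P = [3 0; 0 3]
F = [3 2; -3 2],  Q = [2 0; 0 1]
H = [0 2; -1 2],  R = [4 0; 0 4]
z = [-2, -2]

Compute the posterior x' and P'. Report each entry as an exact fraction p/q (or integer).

x̄ = F·x = [-6, -6]
P̄ = F·P·Fᵀ + Q = [41 -15; -15 40]
y = z − H·x̄ = [10, 4]
S = H·P̄·Hᵀ + R = [164 190; 190 265]
K = P̄·Hᵀ·S⁻¹ = [277/368 -743/920; 315/736 19/368]
x' = x̄ + K·y = [-1567/920, -557/368]
P' = (I − K·H)·P̄ = [2871/460 277/184; 277/184 315/368]

x' = [-1567/920, -557/368]
P' = [2871/460 277/184; 277/184 315/368]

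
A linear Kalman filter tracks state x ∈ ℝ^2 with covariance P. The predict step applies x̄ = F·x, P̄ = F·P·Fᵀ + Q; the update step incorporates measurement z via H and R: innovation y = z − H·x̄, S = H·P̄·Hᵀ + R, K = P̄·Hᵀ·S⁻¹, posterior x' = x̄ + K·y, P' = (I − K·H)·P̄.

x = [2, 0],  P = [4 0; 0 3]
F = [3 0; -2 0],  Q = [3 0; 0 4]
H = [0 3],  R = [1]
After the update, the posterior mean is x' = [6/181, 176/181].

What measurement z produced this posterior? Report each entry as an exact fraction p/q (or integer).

z = [3]

x̄ = F·x = [6, -4]
P̄ = F·P·Fᵀ + Q = [39 -24; -24 20]
S = H·P̄·Hᵀ + R = [181]
K = P̄·Hᵀ·S⁻¹ = [-72/181; 60/181]
x' − x̄ = [-1080/181, 900/181] = K·y
y = (KᵀK)⁻¹·Kᵀ·(x' − x̄) = [15]
z = y + H·x̄ = [15] + [-12] = [3]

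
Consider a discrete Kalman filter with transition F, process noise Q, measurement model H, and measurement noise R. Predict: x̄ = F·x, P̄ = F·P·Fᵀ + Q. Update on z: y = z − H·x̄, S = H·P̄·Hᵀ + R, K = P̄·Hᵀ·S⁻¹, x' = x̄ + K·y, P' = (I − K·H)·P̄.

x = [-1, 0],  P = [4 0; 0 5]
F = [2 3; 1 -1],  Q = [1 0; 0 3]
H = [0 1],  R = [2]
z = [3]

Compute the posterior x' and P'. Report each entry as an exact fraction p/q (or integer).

x' = [-4, 17/7]
P' = [117/2 -1; -1 12/7]

x̄ = F·x = [-2, -1]
P̄ = F·P·Fᵀ + Q = [62 -7; -7 12]
y = z − H·x̄ = [4]
S = H·P̄·Hᵀ + R = [14]
K = P̄·Hᵀ·S⁻¹ = [-1/2; 6/7]
x' = x̄ + K·y = [-4, 17/7]
P' = (I − K·H)·P̄ = [117/2 -1; -1 12/7]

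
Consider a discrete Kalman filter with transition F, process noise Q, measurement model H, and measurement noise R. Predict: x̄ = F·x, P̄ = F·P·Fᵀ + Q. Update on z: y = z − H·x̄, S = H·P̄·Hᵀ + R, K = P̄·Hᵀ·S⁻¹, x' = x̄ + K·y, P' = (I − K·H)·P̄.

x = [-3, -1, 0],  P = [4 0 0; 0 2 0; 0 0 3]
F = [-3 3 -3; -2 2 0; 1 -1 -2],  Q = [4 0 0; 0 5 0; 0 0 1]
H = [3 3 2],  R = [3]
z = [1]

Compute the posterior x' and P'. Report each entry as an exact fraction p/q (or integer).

x̄ = F·x = [6, 4, -2]
P̄ = F·P·Fᵀ + Q = [85 36 0; 36 29 -12; 0 -12 19]
y = z − H·x̄ = [-25]
S = H·P̄·Hᵀ + R = [1609]
K = P̄·Hᵀ·S⁻¹ = [363/1609; 171/1609; 2/1609]
x' = x̄ + K·y = [579/1609, 2161/1609, -3268/1609]
P' = (I − K·H)·P̄ = [4996/1609 -4149/1609 -726/1609; -4149/1609 17420/1609 -19650/1609; -726/1609 -19650/1609 30567/1609]

x' = [579/1609, 2161/1609, -3268/1609]
P' = [4996/1609 -4149/1609 -726/1609; -4149/1609 17420/1609 -19650/1609; -726/1609 -19650/1609 30567/1609]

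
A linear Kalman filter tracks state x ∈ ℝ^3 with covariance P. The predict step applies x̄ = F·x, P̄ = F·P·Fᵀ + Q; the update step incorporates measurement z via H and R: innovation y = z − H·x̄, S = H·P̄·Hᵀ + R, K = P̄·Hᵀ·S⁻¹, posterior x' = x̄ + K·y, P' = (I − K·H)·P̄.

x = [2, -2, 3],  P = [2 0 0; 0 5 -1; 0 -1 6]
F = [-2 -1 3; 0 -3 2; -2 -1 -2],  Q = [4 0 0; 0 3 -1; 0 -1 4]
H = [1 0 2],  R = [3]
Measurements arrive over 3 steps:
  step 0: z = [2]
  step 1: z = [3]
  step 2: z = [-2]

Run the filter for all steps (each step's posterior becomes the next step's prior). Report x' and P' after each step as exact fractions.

step 0: x' = [1343/140, 1027/70, -137/35], P' = [9691/140 3779/70 -1199/35; 3779/70 2651/35 -932/35; -1199/35 -932/35 619/35]
step 1: x' = [1197103/160544, -449999/80272, -90755/40136], P' = [4523125/160544 -1879821/80272 -533657/40136; -1879821/80272 4298821/40136 248805/20068; -533657/40136 248805/20068 70261/10034]
step 2: x' = [-6661297/1171532, 2298143245/86693368, 78462867/43346684], P' = [20343767/292883 -85333109/585766 -9978688/292883; -85333109/585766 19785298081/43346684 1598192287/21673342; -9978688/292883 1598192287/21673342 189136538/10836671]

step 0: x̄ = F·x = [7, 12, -8]
step 0: P̄ = F·P·Fᵀ + Q = [77 62 -22; 62 84 -14; -22 -14 37]
step 0: y = z − H·x̄ = [11]
step 0: S = H·P̄·Hᵀ + R = [140]
step 0: K = P̄·Hᵀ·S⁻¹ = [33/140; 17/70; 13/35]
step 0: x' = x̄ + K·y = [1343/140, 1027/70, -137/35]
step 0: P' = (I − K·H)·P̄ = [9691/140 3779/70 -1199/35; 3779/70 2651/35 -932/35; -1199/35 -932/35 619/35]
step 1: x̄ = F·x = [-228/5, -3629/70, -911/35]
step 1: P̄ = F·P·Fᵀ + Q = [6513/5 5436/5 2788/5; 5436/5 37624/35 17847/35; 2788/5 17847/35 9196/35]
step 1: y = z − H·x̄ = [3523/35]
step 1: S = H·P̄·Hᵀ + R = [160544/35]
step 1: K = P̄·Hᵀ·S⁻¹ = [84623/160544; 36873/80272; 9477/40136]
step 1: x' = x̄ + K·y = [1197103/160544, -449999/80272, -90755/40136]
step 1: P' = (I − K·H)·P̄ = [4523125/160544 -1879821/80272 -533657/40136; -1879821/80272 4298821/40136 248805/20068; -533657/40136 248805/20068 70261/10034]
step 2: x̄ = F·x = [-645817/40136, 986977/80272, -96021/20068]
step 2: P̄ = F·P·Fᵀ + Q = [2792617/10034 2802091/20068 493218/5017; 2802091/20068 33962653/40136 2554439/10034; 493218/5017 2554439/10034 508526/5017]
step 2: y = z − H·x̄ = [949629/40136]
step 2: S = H·P̄·Hᵀ + R = [10836671/10034]
step 2: K = P̄·Hᵀ·S⁻¹ = [128797/292883; 13019847/21673342; 3020540/10836671]
step 2: x' = x̄ + K·y = [-6661297/1171532, 2298143245/86693368, 78462867/43346684]
step 2: P' = (I − K·H)·P̄ = [20343767/292883 -85333109/585766 -9978688/292883; -85333109/585766 19785298081/43346684 1598192287/21673342; -9978688/292883 1598192287/21673342 189136538/10836671]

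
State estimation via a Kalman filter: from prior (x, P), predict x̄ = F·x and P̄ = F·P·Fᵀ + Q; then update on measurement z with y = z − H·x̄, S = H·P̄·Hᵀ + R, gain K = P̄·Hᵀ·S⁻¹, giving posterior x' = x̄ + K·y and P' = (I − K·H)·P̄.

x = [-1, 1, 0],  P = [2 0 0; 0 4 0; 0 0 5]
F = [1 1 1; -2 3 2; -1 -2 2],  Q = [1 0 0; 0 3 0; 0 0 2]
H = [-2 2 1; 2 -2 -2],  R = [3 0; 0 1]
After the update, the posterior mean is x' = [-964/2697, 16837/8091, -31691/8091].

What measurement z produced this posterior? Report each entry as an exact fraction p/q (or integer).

x̄ = F·x = [0, 5, -1]
P̄ = F·P·Fᵀ + Q = [12 18 0; 18 67 0; 0 0 40]
S = H·P̄·Hᵀ + R = [215 -252; -252 333]
K = P̄·Hᵀ·S⁻¹ = [108/899 148/2697; 882/899 3626/8091; -760/899 -7120/8091]
x' − x̄ = [-964/2697, -23618/8091, -23600/8091] = K·y
y = (KᵀK)⁻¹·Kᵀ·(x' − x̄) = [-8, 11]
z = y + H·x̄ = [-8, 11] + [9, -8] = [1, 3]

z = [1, 3]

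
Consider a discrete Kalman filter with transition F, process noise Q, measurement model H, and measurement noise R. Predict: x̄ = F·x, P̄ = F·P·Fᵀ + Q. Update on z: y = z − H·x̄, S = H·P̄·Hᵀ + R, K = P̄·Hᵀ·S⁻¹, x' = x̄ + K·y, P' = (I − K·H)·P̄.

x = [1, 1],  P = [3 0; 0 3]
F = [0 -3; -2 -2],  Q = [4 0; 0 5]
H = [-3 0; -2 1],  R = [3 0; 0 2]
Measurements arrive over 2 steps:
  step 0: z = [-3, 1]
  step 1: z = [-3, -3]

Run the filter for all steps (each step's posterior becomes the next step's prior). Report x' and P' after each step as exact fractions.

step 0: x' = [853/997, 2269/997], P' = [637/1994 593/997; 593/997 2904/997]
step 1: x' = [896659/967493, -1054239/967493], P' = [302104/967493 525676/967493; 525676/967493 2463798/967493]

step 0: x̄ = F·x = [-3, -4]
step 0: P̄ = F·P·Fᵀ + Q = [31 18; 18 29]
step 0: y = z − H·x̄ = [-12, -1]
step 0: S = H·P̄·Hᵀ + R = [282 132; 132 83]
step 0: K = P̄·Hᵀ·S⁻¹ = [-637/1994 -22/997; -593/997 859/997]
step 0: x' = x̄ + K·y = [853/997, 2269/997]
step 0: P' = (I − K·H)·P̄ = [637/1994 593/997; 593/997 2904/997]
step 1: x̄ = F·x = [-6807/997, -6244/997]
step 1: P̄ = F·P·Fᵀ + Q = [30124/997 20982/997; 20982/997 22619/997]
step 1: y = z − H·x̄ = [-23412/997, -10361/997]
step 1: S = H·P̄·Hᵀ + R = [274107/997 117798/997; 117798/997 61181/997]
step 1: K = P̄·Hᵀ·S⁻¹ = [-302104/967493 -39266/967493; -525676/967493 706223/967493]
step 1: x' = x̄ + K·y = [896659/967493, -1054239/967493]
step 1: P' = (I − K·H)·P̄ = [302104/967493 525676/967493; 525676/967493 2463798/967493]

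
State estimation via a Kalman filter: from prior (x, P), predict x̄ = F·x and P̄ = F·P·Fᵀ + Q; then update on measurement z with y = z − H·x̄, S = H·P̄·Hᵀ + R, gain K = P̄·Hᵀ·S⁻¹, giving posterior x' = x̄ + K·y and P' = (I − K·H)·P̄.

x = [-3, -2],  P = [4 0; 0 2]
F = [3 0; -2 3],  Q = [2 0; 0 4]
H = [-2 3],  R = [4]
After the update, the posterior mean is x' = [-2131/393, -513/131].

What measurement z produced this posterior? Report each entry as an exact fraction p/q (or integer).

x̄ = F·x = [-9, 0]
P̄ = F·P·Fᵀ + Q = [38 -24; -24 38]
S = H·P̄·Hᵀ + R = [786]
K = P̄·Hᵀ·S⁻¹ = [-74/393; 27/131]
x' − x̄ = [1406/393, -513/131] = K·y
y = (KᵀK)⁻¹·Kᵀ·(x' − x̄) = [-19]
z = y + H·x̄ = [-19] + [18] = [-1]

z = [-1]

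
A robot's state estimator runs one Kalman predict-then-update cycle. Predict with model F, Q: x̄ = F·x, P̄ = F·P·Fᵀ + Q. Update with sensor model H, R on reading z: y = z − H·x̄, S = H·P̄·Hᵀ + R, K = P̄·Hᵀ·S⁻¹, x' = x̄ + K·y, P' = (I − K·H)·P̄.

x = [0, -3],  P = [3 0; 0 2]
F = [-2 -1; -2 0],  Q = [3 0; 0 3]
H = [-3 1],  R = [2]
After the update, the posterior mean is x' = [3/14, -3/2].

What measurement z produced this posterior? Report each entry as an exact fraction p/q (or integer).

x̄ = F·x = [3, 0]
P̄ = F·P·Fᵀ + Q = [17 12; 12 15]
S = H·P̄·Hᵀ + R = [98]
K = P̄·Hᵀ·S⁻¹ = [-39/98; -3/14]
x' − x̄ = [-39/14, -3/2] = K·y
y = (KᵀK)⁻¹·Kᵀ·(x' − x̄) = [7]
z = y + H·x̄ = [7] + [-9] = [-2]

z = [-2]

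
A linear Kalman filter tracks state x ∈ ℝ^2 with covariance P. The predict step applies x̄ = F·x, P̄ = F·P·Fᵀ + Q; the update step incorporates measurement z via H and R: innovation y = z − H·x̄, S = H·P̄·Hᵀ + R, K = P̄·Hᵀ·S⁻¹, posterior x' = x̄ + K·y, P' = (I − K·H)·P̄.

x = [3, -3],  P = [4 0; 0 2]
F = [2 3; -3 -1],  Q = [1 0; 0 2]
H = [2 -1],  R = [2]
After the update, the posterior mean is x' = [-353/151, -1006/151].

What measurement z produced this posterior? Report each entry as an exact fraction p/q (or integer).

x̄ = F·x = [-3, -6]
P̄ = F·P·Fᵀ + Q = [35 -30; -30 40]
S = H·P̄·Hᵀ + R = [302]
K = P̄·Hᵀ·S⁻¹ = [50/151; -50/151]
x' − x̄ = [100/151, -100/151] = K·y
y = (KᵀK)⁻¹·Kᵀ·(x' − x̄) = [2]
z = y + H·x̄ = [2] + [0] = [2]

z = [2]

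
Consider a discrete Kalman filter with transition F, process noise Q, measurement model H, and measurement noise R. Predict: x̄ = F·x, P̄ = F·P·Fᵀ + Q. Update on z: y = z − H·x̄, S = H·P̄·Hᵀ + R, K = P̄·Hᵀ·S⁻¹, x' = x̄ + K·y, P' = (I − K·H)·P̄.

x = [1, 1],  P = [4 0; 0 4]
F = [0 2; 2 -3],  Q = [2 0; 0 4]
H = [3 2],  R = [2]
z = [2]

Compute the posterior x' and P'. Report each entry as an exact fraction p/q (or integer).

x̄ = F·x = [2, -1]
P̄ = F·P·Fᵀ + Q = [18 -24; -24 56]
y = z − H·x̄ = [-2]
S = H·P̄·Hᵀ + R = [100]
K = P̄·Hᵀ·S⁻¹ = [3/50; 2/5]
x' = x̄ + K·y = [47/25, -9/5]
P' = (I − K·H)·P̄ = [441/25 -132/5; -132/5 40]

x' = [47/25, -9/5]
P' = [441/25 -132/5; -132/5 40]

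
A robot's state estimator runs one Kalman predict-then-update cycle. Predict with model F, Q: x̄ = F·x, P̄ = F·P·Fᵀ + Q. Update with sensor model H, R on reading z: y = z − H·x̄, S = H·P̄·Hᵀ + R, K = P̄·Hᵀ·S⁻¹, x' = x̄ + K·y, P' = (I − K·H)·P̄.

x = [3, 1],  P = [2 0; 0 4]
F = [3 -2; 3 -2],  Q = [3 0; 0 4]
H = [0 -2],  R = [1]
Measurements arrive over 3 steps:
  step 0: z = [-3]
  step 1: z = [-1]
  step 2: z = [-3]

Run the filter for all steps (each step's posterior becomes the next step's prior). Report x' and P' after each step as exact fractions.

step 0: x̄ = F·x = [7, 7]
step 0: P̄ = F·P·Fᵀ + Q = [37 34; 34 38]
step 0: y = z − H·x̄ = [11]
step 0: S = H·P̄·Hᵀ + R = [153]
step 0: K = P̄·Hᵀ·S⁻¹ = [-4/9; -76/153]
step 0: x' = x̄ + K·y = [19/9, 235/153]
step 0: P' = (I − K·H)·P̄ = [61/9 2/9; 2/9 38/153]
step 1: x̄ = F·x = [499/153, 499/153]
step 1: P̄ = F·P·Fᵀ + Q = [9536/153 9077/153; 9077/153 9689/153]
step 1: y = z − H·x̄ = [845/153]
step 1: S = H·P̄·Hᵀ + R = [38909/153]
step 1: K = P̄·Hᵀ·S⁻¹ = [-18154/38909; -19378/38909]
step 1: x' = x̄ + K·y = [2049/2993, 1529/2993]
step 1: P' = (I − K·H)·P̄ = [271036/38909 9077/38909; 9077/38909 9689/38909]
step 2: x̄ = F·x = [3089/2993, 3089/2993]
step 2: P̄ = F·P·Fᵀ + Q = [2485883/38909 2369156/38909; 2369156/38909 2524792/38909]
step 2: y = z − H·x̄ = [-2801/2993]
step 2: S = H·P̄·Hᵀ + R = [10138077/38909]
step 2: K = P̄·Hᵀ·S⁻¹ = [-4738312/10138077; -5049584/10138077]
step 2: x' = x̄ + K·y = [14897605/10138077, 15188909/10138077]
step 2: P' = (I − K·H)·P̄ = [70689883/10138077 2369156/10138077; 2369156/10138077 2524792/10138077]

step 0: x' = [19/9, 235/153], P' = [61/9 2/9; 2/9 38/153]
step 1: x' = [2049/2993, 1529/2993], P' = [271036/38909 9077/38909; 9077/38909 9689/38909]
step 2: x' = [14897605/10138077, 15188909/10138077], P' = [70689883/10138077 2369156/10138077; 2369156/10138077 2524792/10138077]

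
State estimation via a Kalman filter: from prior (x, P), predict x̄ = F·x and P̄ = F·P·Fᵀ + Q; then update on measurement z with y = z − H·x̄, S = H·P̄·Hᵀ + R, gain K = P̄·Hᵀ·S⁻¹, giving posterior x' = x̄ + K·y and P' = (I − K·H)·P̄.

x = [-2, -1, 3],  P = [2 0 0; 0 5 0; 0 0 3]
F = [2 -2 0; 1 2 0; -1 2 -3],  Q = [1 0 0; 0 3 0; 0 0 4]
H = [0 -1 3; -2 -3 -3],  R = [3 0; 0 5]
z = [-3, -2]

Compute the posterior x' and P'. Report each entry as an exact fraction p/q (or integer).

x̄ = F·x = [-2, -4, -9]
P̄ = F·P·Fᵀ + Q = [29 -16 -24; -16 25 18; -24 18 53]
y = z − H·x̄ = [20, -45]
S = H·P̄·Hᵀ + R = [397 -398; -398 667]
K = P̄·Hᵀ·S⁻¹ = [-12676/106395 2326/106395; -6421/35465 -8989/35465; 9459/35465 -3129/35465]
x' = x̄ + K·y = [-114196/21279, 26845/7093, 2160/7093]
P' = (I − K·H)·P̄ = [2231387/106395 -369698/35465 -127458/35465; -369698/35465 200901/35465 60546/35465; -127458/35465 60546/35465 29641/35465]

x' = [-114196/21279, 26845/7093, 2160/7093]
P' = [2231387/106395 -369698/35465 -127458/35465; -369698/35465 200901/35465 60546/35465; -127458/35465 60546/35465 29641/35465]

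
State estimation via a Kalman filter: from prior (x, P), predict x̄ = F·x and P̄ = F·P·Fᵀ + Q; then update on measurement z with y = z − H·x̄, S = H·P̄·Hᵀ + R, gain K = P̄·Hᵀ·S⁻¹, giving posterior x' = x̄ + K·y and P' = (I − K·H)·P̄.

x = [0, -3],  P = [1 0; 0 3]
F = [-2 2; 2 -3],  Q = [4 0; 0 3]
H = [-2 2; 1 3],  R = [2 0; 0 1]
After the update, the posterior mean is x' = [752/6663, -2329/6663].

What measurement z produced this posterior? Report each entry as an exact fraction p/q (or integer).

x̄ = F·x = [-6, 9]
P̄ = F·P·Fᵀ + Q = [20 -22; -22 34]
S = H·P̄·Hᵀ + R = [394 252; 252 195]
K = P̄·Hᵀ·S⁻¹ = [-798/2221 1522/6663; 280/2221 1648/6663]
x' − x̄ = [40730/6663, -62296/6663] = K·y
y = (KᵀK)⁻¹·Kᵀ·(x' − x̄) = [-31, -22]
z = y + H·x̄ = [-31, -22] + [30, 21] = [-1, -1]

z = [-1, -1]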